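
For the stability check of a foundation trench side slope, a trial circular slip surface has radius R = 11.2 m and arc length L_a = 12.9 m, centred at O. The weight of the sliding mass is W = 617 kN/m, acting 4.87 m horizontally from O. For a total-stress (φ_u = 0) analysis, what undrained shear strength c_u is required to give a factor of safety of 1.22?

FS = c_u·L_a·R / (W·d), so c_u = FS·W·d / (L_a·R).
c_u = 1.22·617·4.87 / (12.90·11.2) = 3665.8 / 144.48 = 25.37 kPa

c_u = 25.4 kPa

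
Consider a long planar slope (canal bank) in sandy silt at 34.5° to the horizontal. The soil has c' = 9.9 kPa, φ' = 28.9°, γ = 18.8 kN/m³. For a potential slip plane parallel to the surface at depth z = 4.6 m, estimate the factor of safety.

For an infinite slope with a slip plane parallel to the surface (no pore pressure): FS = [c' + γz cos²β tanφ'] / [γz sinβ cosβ].
γz = 18.8·4.6 = 86.48 kN/m²
Numerator = 9.9 + 86.48·cos²34.5°·tan28.9° = 9.9 + 86.48·0.6792·0.5520 = 42.324 kPa
Denominator = 86.48·sin34.5°·cos34.5° = 86.48·0.5664·0.8241 = 40.368 kPa
FS = 42.324 / 40.368 = 1.048

FS = 1.05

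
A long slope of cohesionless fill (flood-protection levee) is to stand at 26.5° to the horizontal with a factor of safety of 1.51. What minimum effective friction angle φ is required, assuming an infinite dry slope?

FS = tanφ/tanβ ⇒ tanφ = FS · tanβ = 1.51 · tan26.5° = 0.7529
φ = arctan(0.7529) = 36.97°

φ = 37.0°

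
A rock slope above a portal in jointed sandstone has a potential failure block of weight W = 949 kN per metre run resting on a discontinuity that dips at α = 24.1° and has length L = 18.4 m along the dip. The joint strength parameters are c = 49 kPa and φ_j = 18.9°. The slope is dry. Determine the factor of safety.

Resolving the block weight along and normal to the plane and applying the Mohr–Coulomb strength on the joint:
N' = W cosα = 949·cos24.1° = 866.3 kN/m
Driving force T = W sinα = 949·sin24.1° = 387.5 kN/m
Resisting force R = c·L + N'·tanφ_j = 49·18.4 + 866.3·tan18.9° = 901.6 + 296.6 = 1198.2 kN/m
FS = R / T = 1198.2 / 387.5 = 3.092

FS = 3.09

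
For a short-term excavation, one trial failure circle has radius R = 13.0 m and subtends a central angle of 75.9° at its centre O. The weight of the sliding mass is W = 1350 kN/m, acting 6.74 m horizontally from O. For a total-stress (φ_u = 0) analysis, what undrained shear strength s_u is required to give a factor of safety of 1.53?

s_u = 62.2 kPa

FS = s_u·L_a·R / (W·d), so s_u = FS·W·d / (L_a·R).
Arc length L_a = R·θ = 13.0·(75.9°·π/180) = 13.0·1.3247 = 17.22 m
s_u = 1.53·1350·6.74 / (17.22·13.0) = 13921.5 / 223.88 = 62.18 kPa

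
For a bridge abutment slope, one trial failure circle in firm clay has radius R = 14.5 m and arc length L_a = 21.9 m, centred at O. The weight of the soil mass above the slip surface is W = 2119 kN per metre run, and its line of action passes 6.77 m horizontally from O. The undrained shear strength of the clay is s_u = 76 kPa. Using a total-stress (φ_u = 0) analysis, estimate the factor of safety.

Taking moments about the centre O, the resisting moment is provided by the undrained shear strength acting along the arc:
M_R = s_u·L_a·R = 76·21.90·14.5 = 24133.8 kN·m/m
M_D = W·d = 2119·6.77 = 14345.6 kN·m/m
FS = M_R / M_D = 24133.8 / 14345.6 = 1.682

FS = 1.68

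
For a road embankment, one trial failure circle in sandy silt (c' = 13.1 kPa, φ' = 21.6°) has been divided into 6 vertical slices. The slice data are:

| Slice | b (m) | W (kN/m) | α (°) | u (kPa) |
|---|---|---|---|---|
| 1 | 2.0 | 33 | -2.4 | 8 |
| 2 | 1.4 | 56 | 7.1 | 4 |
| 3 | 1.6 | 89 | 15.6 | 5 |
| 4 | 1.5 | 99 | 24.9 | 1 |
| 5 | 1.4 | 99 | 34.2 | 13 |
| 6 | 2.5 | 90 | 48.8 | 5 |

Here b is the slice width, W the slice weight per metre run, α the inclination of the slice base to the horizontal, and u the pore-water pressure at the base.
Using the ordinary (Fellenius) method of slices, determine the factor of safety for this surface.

Ordinary method of slices: FS = Σ[c'·Δl_i + (W_i cosα_i − u_i·Δl_i)·tanφ'] / Σ W_i sinα_i, with Δl_i = b_i / cosα_i.
Slice 1: Δl = 2.0/cos(-2.4°) = 2.002 m; N'_1 = 33·cos(-2.4°) − 8·2.002 = 17.0; c'Δl = 26.22; W sinα = -1.4
Slice 2: Δl = 1.4/cos7.1° = 1.411 m; N'_2 = 56·cos7.1° − 4·1.411 = 49.9; c'Δl = 18.48; W sinα = 6.9
Slice 3: Δl = 1.6/cos15.6° = 1.661 m; N'_3 = 89·cos15.6° − 5·1.661 = 77.4; c'Δl = 21.76; W sinα = 23.9
Slice 4: Δl = 1.5/cos24.9° = 1.654 m; N'_4 = 99·cos24.9° − 1·1.654 = 88.1; c'Δl = 21.66; W sinα = 41.7
Slice 5: Δl = 1.4/cos34.2° = 1.693 m; N'_5 = 99·cos34.2° − 13·1.693 = 59.9; c'Δl = 22.17; W sinα = 55.6
Slice 6: Δl = 2.5/cos48.8° = 3.795 m; N'_6 = 90·cos48.8° − 5·3.795 = 40.3; c'Δl = 49.72; W sinα = 67.7
Σc'Δl = 160.0 kN/m; ΣN' = 332.6 kN/m; ΣW sinα = 194.5 kN/m
Resisting = 160.0 + 332.6·tan21.6° = 160.0 + 131.7 = 291.7 kN/m
FS = 291.7 / 194.5 = 1.500

FS = 1.50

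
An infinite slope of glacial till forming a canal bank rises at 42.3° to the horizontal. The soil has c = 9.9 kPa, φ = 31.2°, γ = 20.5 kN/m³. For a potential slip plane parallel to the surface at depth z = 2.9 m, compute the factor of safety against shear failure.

FS = 1.00

For an infinite slope with a slip plane parallel to the surface (no pore pressure): FS = [c + γz cos²β tanφ] / [γz sinβ cosβ].
γz = 20.5·2.9 = 59.45 kN/m²
Numerator = 9.9 + 59.45·cos²42.3°·tan31.2° = 9.9 + 59.45·0.5471·0.6056 = 29.596 kPa
Denominator = 59.45·sin42.3°·cos42.3° = 59.45·0.6730·0.7396 = 29.593 kPa
FS = 29.596 / 29.593 = 1.000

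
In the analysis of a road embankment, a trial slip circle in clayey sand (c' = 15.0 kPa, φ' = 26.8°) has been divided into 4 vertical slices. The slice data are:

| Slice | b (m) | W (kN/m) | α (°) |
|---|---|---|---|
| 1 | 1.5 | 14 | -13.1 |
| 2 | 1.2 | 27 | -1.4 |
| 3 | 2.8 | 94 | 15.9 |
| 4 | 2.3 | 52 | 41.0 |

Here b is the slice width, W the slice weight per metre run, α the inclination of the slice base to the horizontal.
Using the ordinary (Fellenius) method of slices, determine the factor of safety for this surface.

Ordinary method of slices: FS = Σ[c'·Δl_i + (W_i cosα_i)·tanφ'] / Σ W_i sinα_i, with Δl_i = b_i / cosα_i.
Slice 1: Δl = 1.5/cos(-13.1°) = 1.540 m; N'_1 = 14·cos(-13.1°) = 13.6; c'Δl = 23.10; W sinα = -3.2
Slice 2: Δl = 1.2/cos(-1.4°) = 1.200 m; N'_2 = 27·cos(-1.4°) = 27.0; c'Δl = 18.01; W sinα = -0.7
Slice 3: Δl = 2.8/cos15.9° = 2.911 m; N'_3 = 94·cos15.9° = 90.4; c'Δl = 43.67; W sinα = 25.8
Slice 4: Δl = 2.3/cos41.0° = 3.048 m; N'_4 = 52·cos41.0° = 39.2; c'Δl = 45.71; W sinα = 34.1
Σc'Δl = 130.5 kN/m; ΣN' = 170.3 kN/m; ΣW sinα = 56.0 kN/m
Resisting = 130.5 + 170.3·tan26.8° = 130.5 + 86.0 = 216.5 kN/m
FS = 216.5 / 56.0 = 3.864

FS = 3.86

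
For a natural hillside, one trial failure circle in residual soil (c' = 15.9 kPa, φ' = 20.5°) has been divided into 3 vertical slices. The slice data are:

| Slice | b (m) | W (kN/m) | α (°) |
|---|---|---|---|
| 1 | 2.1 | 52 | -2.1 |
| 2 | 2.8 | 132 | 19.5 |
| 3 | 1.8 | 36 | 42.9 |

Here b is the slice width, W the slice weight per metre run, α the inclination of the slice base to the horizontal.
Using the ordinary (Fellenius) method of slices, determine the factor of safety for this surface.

FS = 2.93

Ordinary method of slices: FS = Σ[c'·Δl_i + (W_i cosα_i)·tanφ'] / Σ W_i sinα_i, with Δl_i = b_i / cosα_i.
Slice 1: Δl = 2.1/cos(-2.1°) = 2.101 m; N'_1 = 52·cos(-2.1°) = 52.0; c'Δl = 33.41; W sinα = -1.9
Slice 2: Δl = 2.8/cos19.5° = 2.970 m; N'_2 = 132·cos19.5° = 124.4; c'Δl = 47.23; W sinα = 44.1
Slice 3: Δl = 1.8/cos42.9° = 2.457 m; N'_3 = 36·cos42.9° = 26.4; c'Δl = 39.07; W sinα = 24.5
Σc'Δl = 119.7 kN/m; ΣN' = 202.8 kN/m; ΣW sinα = 66.7 kN/m
Resisting = 119.7 + 202.8·tan20.5° = 119.7 + 75.8 = 195.5 kN/m
FS = 195.5 / 66.7 = 2.933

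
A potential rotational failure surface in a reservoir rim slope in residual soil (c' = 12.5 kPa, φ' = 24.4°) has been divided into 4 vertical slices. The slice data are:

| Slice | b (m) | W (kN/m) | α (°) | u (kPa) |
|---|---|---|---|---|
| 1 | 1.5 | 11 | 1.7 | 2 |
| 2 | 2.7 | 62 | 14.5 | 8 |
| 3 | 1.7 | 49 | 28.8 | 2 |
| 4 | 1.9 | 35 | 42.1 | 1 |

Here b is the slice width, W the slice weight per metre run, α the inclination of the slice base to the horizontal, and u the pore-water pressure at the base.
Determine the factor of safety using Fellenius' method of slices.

FS = 2.53

Ordinary method of slices: FS = Σ[c'·Δl_i + (W_i cosα_i − u_i·Δl_i)·tanφ'] / Σ W_i sinα_i, with Δl_i = b_i / cosα_i.
Slice 1: Δl = 1.5/cos1.7° = 1.501 m; N'_1 = 11·cos1.7° − 2·1.501 = 8.0; c'Δl = 18.76; W sinα = 0.3
Slice 2: Δl = 2.7/cos14.5° = 2.789 m; N'_2 = 62·cos14.5° − 8·2.789 = 37.7; c'Δl = 34.86; W sinα = 15.5
Slice 3: Δl = 1.7/cos28.8° = 1.940 m; N'_3 = 49·cos28.8° − 2·1.940 = 39.1; c'Δl = 24.25; W sinα = 23.6
Slice 4: Δl = 1.9/cos42.1° = 2.561 m; N'_4 = 35·cos42.1° − 1·2.561 = 23.4; c'Δl = 32.01; W sinα = 23.5
Σc'Δl = 109.9 kN/m; ΣN' = 108.2 kN/m; ΣW sinα = 62.9 kN/m
Resisting = 109.9 + 108.2·tan24.4° = 109.9 + 49.1 = 158.9 kN/m
FS = 158.9 / 62.9 = 2.526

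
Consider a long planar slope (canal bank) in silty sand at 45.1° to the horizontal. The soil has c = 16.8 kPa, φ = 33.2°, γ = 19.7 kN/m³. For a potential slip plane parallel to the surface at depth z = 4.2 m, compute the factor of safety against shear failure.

FS = 1.06

For an infinite slope with a slip plane parallel to the surface (no pore pressure): FS = [c + γz cos²β tanφ] / [γz sinβ cosβ].
γz = 19.7·4.2 = 82.74 kN/m²
Numerator = 16.8 + 82.74·cos²45.1°·tan33.2° = 16.8 + 82.74·0.4983·0.6544 = 43.777 kPa
Denominator = 82.74·sin45.1°·cos45.1° = 82.74·0.7083·0.7059 = 41.370 kPa
FS = 43.777 / 41.370 = 1.058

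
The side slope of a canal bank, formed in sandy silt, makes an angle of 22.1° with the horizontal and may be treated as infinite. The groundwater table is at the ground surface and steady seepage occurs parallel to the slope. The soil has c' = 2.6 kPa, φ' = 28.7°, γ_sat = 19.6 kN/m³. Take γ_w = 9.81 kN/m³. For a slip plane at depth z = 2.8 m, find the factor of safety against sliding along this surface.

With seepage parallel to the slope and the water table at the surface, the effective normal stress on the slip plane uses the buoyant unit weight γ' = γ_sat − γ_w while the driving shear stress uses γ_sat:
FS = [c' + γ' z cos²β tanφ'] / [γ_sat z sinβ cosβ]
γ' = 19.6 − 9.81 = 9.79 kN/m³
Numerator = 2.6 + 9.79·2.8·cos²22.1°·tan28.7° = 2.6 + 9.79·2.8·0.8585·0.5475 = 15.483 kPa
Denominator = 19.6·2.8·sin22.1°·cos22.1° = 19.6·2.8·0.3762·0.9265 = 19.130 kPa
FS = 15.483 / 19.130 = 0.809

FS = 0.81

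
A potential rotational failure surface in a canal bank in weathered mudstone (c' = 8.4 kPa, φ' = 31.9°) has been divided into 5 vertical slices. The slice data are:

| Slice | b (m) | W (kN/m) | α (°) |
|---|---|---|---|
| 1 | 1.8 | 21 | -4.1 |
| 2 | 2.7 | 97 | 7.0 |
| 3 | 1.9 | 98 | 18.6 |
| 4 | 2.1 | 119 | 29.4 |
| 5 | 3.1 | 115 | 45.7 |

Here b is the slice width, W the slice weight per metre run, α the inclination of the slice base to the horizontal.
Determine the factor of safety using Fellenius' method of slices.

FS = 1.96

Ordinary method of slices: FS = Σ[c'·Δl_i + (W_i cosα_i)·tanφ'] / Σ W_i sinα_i, with Δl_i = b_i / cosα_i.
Slice 1: Δl = 1.8/cos(-4.1°) = 1.805 m; N'_1 = 21·cos(-4.1°) = 20.9; c'Δl = 15.16; W sinα = -1.5
Slice 2: Δl = 2.7/cos7.0° = 2.720 m; N'_2 = 97·cos7.0° = 96.3; c'Δl = 22.85; W sinα = 11.8
Slice 3: Δl = 1.9/cos18.6° = 2.005 m; N'_3 = 98·cos18.6° = 92.9; c'Δl = 16.84; W sinα = 31.3
Slice 4: Δl = 2.1/cos29.4° = 2.410 m; N'_4 = 119·cos29.4° = 103.7; c'Δl = 20.25; W sinα = 58.4
Slice 5: Δl = 3.1/cos45.7° = 4.439 m; N'_5 = 115·cos45.7° = 80.3; c'Δl = 37.28; W sinα = 82.3
Σc'Δl = 112.4 kN/m; ΣN' = 394.1 kN/m; ΣW sinα = 182.3 kN/m
Resisting = 112.4 + 394.1·tan31.9° = 112.4 + 245.3 = 357.7 kN/m
FS = 357.7 / 182.3 = 1.962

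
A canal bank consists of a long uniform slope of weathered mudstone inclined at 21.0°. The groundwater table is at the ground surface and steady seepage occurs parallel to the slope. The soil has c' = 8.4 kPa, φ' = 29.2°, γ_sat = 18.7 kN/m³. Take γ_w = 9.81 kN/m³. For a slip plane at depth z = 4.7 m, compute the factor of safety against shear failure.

With seepage parallel to the slope and the water table at the surface, the effective normal stress on the slip plane uses the buoyant unit weight γ' = γ_sat − γ_w while the driving shear stress uses γ_sat:
FS = [c' + γ' z cos²β tanφ'] / [γ_sat z sinβ cosβ]
γ' = 18.7 − 9.81 = 8.89 kN/m³
Numerator = 8.4 + 8.89·4.7·cos²21.0°·tan29.2° = 8.4 + 8.89·4.7·0.8716·0.5589 = 28.753 kPa
Denominator = 18.7·4.7·sin21.0°·cos21.0° = 18.7·4.7·0.3584·0.9336 = 29.405 kPa
FS = 28.753 / 29.405 = 0.978

FS = 0.98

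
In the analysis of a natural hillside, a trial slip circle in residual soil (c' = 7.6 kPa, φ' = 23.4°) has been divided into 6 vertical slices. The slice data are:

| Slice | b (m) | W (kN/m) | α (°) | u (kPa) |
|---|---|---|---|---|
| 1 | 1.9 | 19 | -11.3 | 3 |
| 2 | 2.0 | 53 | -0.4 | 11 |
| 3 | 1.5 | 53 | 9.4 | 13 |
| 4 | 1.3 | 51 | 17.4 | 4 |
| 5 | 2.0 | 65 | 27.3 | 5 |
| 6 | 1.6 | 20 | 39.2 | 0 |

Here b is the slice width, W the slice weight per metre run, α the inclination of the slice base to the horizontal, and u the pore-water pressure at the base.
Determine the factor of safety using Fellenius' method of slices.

Ordinary method of slices: FS = Σ[c'·Δl_i + (W_i cosα_i − u_i·Δl_i)·tanφ'] / Σ W_i sinα_i, with Δl_i = b_i / cosα_i.
Slice 1: Δl = 1.9/cos(-11.3°) = 1.938 m; N'_1 = 19·cos(-11.3°) − 3·1.938 = 12.8; c'Δl = 14.73; W sinα = -3.7
Slice 2: Δl = 2.0/cos(-0.4°) = 2.000 m; N'_2 = 53·cos(-0.4°) − 11·2.000 = 31.0; c'Δl = 15.20; W sinα = -0.4
Slice 3: Δl = 1.5/cos9.4° = 1.520 m; N'_3 = 53·cos9.4° − 13·1.520 = 32.5; c'Δl = 11.56; W sinα = 8.7
Slice 4: Δl = 1.3/cos17.4° = 1.362 m; N'_4 = 51·cos17.4° − 4·1.362 = 43.2; c'Δl = 10.35; W sinα = 15.3
Slice 5: Δl = 2.0/cos27.3° = 2.251 m; N'_5 = 65·cos27.3° − 5·2.251 = 46.5; c'Δl = 17.11; W sinα = 29.8
Slice 6: Δl = 1.6/cos39.2° = 2.065 m; N'_6 = 20·cos39.2° − 0·2.065 = 15.5; c'Δl = 15.69; W sinα = 12.6
Σc'Δl = 84.6 kN/m; ΣN' = 181.6 kN/m; ΣW sinα = 62.3 kN/m
Resisting = 84.6 + 181.6·tan23.4° = 84.6 + 78.6 = 163.2 kN/m
FS = 163.2 / 62.3 = 2.621

FS = 2.62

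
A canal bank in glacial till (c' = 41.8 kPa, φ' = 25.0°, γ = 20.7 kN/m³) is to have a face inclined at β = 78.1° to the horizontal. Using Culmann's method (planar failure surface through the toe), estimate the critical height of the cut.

Culmann's analysis gives the critical failure plane at α_cr = (β + φ')/2 = (78.1 + 25.0)/2 = 51.5°, and the critical height
H_c = (4c'/γ) · sinβ cosφ' / [1 − cos(β − φ')]
    = (4·41.8/20.7) · sin78.1°·cos25.0° / [1 − cos(53.1°)]
    = 8.077 · 0.9785·0.9063 / [1 − 0.6004]
    = 8.077 · 0.8868 / 0.3996
    = 17.93 m

H_c = 17.93 m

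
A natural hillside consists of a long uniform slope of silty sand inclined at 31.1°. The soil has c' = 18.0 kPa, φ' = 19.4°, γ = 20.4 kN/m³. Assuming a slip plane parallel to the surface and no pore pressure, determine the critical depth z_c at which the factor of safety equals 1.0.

Setting FS = 1.00 in FS = [c' + γz cos²β tanφ'] / [γz sinβ cosβ] and solving for z:
z = c' / [γ cosβ (FS·sinβ − cosβ·tanφ')]
  = 18.0 / [20.4·cos31.1°·(1.00·sin31.1° − cos31.1°·tan19.4°)]
  = 18.0 / [20.4·0.8563·(1.00·0.5165 − 0.8563·0.3522)]
  = 18.0 / 3.7555 = 4.793 m

z_c = 4.79 m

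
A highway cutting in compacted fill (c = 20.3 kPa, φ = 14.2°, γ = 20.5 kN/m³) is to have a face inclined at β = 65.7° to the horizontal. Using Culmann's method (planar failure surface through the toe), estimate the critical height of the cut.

Culmann's analysis gives the critical failure plane at α_cr = (β + φ)/2 = (65.7 + 14.2)/2 = 40.0°, and the critical height
H_c = (4c/γ) · sinβ cosφ / [1 − cos(β − φ)]
    = (4·20.3/20.5) · sin65.7°·cos14.2° / [1 − cos(51.5°)]
    = 3.961 · 0.9114·0.9694 / [1 − 0.6225]
    = 3.961 · 0.8836 / 0.3775
    = 9.27 m

H_c = 9.27 m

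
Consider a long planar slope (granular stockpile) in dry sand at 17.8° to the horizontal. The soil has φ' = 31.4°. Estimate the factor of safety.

For a dry cohesionless infinite slope the factor of safety is FS = tanφ' / tanβ.
FS = tan31.4° / tan17.8° = 0.6104 / 0.3211 = 1.901

FS = 1.90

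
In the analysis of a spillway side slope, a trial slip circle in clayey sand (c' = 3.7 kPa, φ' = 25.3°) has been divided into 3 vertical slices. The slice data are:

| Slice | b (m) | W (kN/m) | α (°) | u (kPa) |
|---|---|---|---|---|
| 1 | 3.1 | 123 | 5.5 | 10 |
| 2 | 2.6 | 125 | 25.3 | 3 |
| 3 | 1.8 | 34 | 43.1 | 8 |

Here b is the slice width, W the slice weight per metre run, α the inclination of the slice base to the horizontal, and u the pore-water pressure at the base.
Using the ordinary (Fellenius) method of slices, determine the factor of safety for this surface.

Ordinary method of slices: FS = Σ[c'·Δl_i + (W_i cosα_i − u_i·Δl_i)·tanφ'] / Σ W_i sinα_i, with Δl_i = b_i / cosα_i.
Slice 1: Δl = 3.1/cos5.5° = 3.114 m; N'_1 = 123·cos5.5° − 10·3.114 = 91.3; c'Δl = 11.52; W sinα = 11.8
Slice 2: Δl = 2.6/cos25.3° = 2.876 m; N'_2 = 125·cos25.3° − 3·2.876 = 104.4; c'Δl = 10.64; W sinα = 53.4
Slice 3: Δl = 1.8/cos43.1° = 2.465 m; N'_3 = 34·cos43.1° − 8·2.465 = 5.1; c'Δl = 9.12; W sinα = 23.2
Σc'Δl = 31.3 kN/m; ΣN' = 200.8 kN/m; ΣW sinα = 88.4 kN/m
Resisting = 31.3 + 200.8·tan25.3° = 31.3 + 94.9 = 126.2 kN/m
FS = 126.2 / 88.4 = 1.427

FS = 1.43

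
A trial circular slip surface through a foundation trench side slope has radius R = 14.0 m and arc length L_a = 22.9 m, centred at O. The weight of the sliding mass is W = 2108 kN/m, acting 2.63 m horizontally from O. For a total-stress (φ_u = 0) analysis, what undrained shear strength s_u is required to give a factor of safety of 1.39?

s_u = 24.0 kPa

FS = s_u·L_a·R / (W·d), so s_u = FS·W·d / (L_a·R).
s_u = 1.39·2108·2.63 / (22.90·14.0) = 7706.2 / 320.60 = 24.04 kPa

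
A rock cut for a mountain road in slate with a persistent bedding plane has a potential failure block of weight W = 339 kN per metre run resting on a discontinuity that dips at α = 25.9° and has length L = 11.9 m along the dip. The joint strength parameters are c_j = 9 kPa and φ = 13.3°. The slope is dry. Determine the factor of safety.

Resolving the block weight along and normal to the plane and applying the Mohr–Coulomb strength on the joint:
N' = W cosα = 339·cos25.9° = 305.0 kN/m
Driving force T = W sinα = 339·sin25.9° = 148.1 kN/m
Resisting force R = c_j·L + N'·tanφ = 9·11.9 + 305.0·tan13.3° = 107.1 + 72.1 = 179.2 kN/m
FS = R / T = 179.2 / 148.1 = 1.210

FS = 1.21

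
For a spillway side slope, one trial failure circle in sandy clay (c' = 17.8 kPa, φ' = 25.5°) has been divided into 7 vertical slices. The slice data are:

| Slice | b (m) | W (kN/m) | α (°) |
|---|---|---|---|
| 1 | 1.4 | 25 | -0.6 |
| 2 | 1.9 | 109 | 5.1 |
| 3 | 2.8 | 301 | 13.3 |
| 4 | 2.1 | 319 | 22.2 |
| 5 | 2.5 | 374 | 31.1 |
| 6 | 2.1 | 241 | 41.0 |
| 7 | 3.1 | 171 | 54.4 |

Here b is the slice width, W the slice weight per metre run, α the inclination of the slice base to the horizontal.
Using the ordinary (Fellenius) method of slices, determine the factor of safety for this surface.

FS = 1.42

Ordinary method of slices: FS = Σ[c'·Δl_i + (W_i cosα_i)·tanφ'] / Σ W_i sinα_i, with Δl_i = b_i / cosα_i.
Slice 1: Δl = 1.4/cos(-0.6°) = 1.400 m; N'_1 = 25·cos(-0.6°) = 25.0; c'Δl = 24.92; W sinα = -0.3
Slice 2: Δl = 1.9/cos5.1° = 1.908 m; N'_2 = 109·cos5.1° = 108.6; c'Δl = 33.95; W sinα = 9.7
Slice 3: Δl = 2.8/cos13.3° = 2.877 m; N'_3 = 301·cos13.3° = 292.9; c'Δl = 51.21; W sinα = 69.2
Slice 4: Δl = 2.1/cos22.2° = 2.268 m; N'_4 = 319·cos22.2° = 295.4; c'Δl = 40.37; W sinα = 120.5
Slice 5: Δl = 2.5/cos31.1° = 2.920 m; N'_5 = 374·cos31.1° = 320.2; c'Δl = 51.97; W sinα = 193.2
Slice 6: Δl = 2.1/cos41.0° = 2.783 m; N'_6 = 241·cos41.0° = 181.9; c'Δl = 49.53; W sinα = 158.1
Slice 7: Δl = 3.1/cos54.4° = 5.325 m; N'_7 = 171·cos54.4° = 99.5; c'Δl = 94.79; W sinα = 139.0
Σc'Δl = 346.8 kN/m; ΣN' = 1323.5 kN/m; ΣW sinα = 689.5 kN/m
Resisting = 346.8 + 1323.5·tan25.5° = 346.8 + 631.3 = 978.0 kN/m
FS = 978.0 / 689.5 = 1.418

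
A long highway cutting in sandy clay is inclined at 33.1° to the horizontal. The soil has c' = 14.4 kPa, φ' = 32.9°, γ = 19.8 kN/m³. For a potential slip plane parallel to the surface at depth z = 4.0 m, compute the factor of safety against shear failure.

For an infinite slope with a slip plane parallel to the surface (no pore pressure): FS = [c' + γz cos²β tanφ'] / [γz sinβ cosβ].
γz = 19.8·4.0 = 79.20 kN/m²
Numerator = 14.4 + 79.20·cos²33.1°·tan32.9° = 14.4 + 79.20·0.7018·0.6469 = 50.357 kPa
Denominator = 79.20·sin33.1°·cos33.1° = 79.20·0.5461·0.8377 = 36.232 kPa
FS = 50.357 / 36.232 = 1.390

FS = 1.39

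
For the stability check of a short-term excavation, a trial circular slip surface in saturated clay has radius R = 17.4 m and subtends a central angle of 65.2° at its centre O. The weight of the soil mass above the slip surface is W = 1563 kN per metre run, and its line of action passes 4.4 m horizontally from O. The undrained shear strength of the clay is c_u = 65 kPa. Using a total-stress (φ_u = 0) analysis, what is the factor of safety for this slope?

Taking moments about the centre O, the resisting moment is provided by the undrained shear strength acting along the arc:
Arc length L_a = R·θ = 17.4·(65.2°·π/180) = 17.4·1.1380 = 19.80 m
M_R = c_u·L_a·R = 65·19.80·17.4 = 22394.3 kN·m/m
M_D = W·d = 1563·4.4 = 6877.2 kN·m/m
FS = M_R / M_D = 22394.3 / 6877.2 = 3.256

FS = 3.26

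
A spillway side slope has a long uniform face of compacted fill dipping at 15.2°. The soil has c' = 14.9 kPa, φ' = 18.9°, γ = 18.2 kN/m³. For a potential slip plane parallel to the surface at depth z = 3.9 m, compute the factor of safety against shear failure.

For an infinite slope with a slip plane parallel to the surface (no pore pressure): FS = [c' + γz cos²β tanφ'] / [γz sinβ cosβ].
γz = 18.2·3.9 = 70.98 kN/m²
Numerator = 14.9 + 70.98·cos²15.2°·tan18.9° = 14.9 + 70.98·0.9313·0.3424 = 37.531 kPa
Denominator = 70.98·sin15.2°·cos15.2° = 70.98·0.2622·0.9650 = 17.959 kPa
FS = 37.531 / 17.959 = 2.090

FS = 2.09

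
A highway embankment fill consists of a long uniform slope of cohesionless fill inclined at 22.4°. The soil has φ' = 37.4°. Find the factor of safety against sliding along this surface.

FS = 1.85

For a dry cohesionless infinite slope the factor of safety is FS = tanφ' / tanβ.
FS = tan37.4° / tan22.4° = 0.7646 / 0.4122 = 1.855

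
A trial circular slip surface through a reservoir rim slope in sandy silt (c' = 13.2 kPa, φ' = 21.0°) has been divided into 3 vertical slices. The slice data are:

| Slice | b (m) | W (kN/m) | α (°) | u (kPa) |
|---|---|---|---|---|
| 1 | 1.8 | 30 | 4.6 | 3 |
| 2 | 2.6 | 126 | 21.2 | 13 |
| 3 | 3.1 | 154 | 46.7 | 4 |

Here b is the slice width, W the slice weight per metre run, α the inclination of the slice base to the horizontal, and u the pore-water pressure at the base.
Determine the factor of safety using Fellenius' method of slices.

Ordinary method of slices: FS = Σ[c'·Δl_i + (W_i cosα_i − u_i·Δl_i)·tanφ'] / Σ W_i sinα_i, with Δl_i = b_i / cosα_i.
Slice 1: Δl = 1.8/cos4.6° = 1.806 m; N'_1 = 30·cos4.6° − 3·1.806 = 24.5; c'Δl = 23.84; W sinα = 2.4
Slice 2: Δl = 2.6/cos21.2° = 2.789 m; N'_2 = 126·cos21.2° − 13·2.789 = 81.2; c'Δl = 36.81; W sinα = 45.6
Slice 3: Δl = 3.1/cos46.7° = 4.520 m; N'_3 = 154·cos46.7° − 4·4.520 = 87.5; c'Δl = 59.67; W sinα = 112.1
Σc'Δl = 120.3 kN/m; ΣN' = 193.2 kN/m; ΣW sinα = 160.0 kN/m
Resisting = 120.3 + 193.2·tan21.0° = 120.3 + 74.2 = 194.5 kN/m
FS = 194.5 / 160.0 = 1.215

FS = 1.22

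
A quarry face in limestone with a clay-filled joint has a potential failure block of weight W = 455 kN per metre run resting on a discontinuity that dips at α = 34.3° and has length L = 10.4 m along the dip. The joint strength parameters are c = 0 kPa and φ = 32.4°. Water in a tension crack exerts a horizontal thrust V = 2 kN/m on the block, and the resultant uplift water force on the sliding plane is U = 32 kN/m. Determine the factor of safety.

FS = 0.84

Resolving the block weight along and normal to the plane and applying the Mohr–Coulomb strength on the joint:
N' = W cosα − U − V sinα = 455·cos34.3° − 32 − 2·sin34.3° = 342.7 kN/m
Driving force T = W sinα + V cosα = 455·sin34.3° + 2·cos34.3° = 258.1 kN/m
Resisting force R = c·L + N'·tanφ = 0·10.4 + 342.7·tan32.4° = 0.0 + 217.5 = 217.5 kN/m
FS = R / T = 217.5 / 258.1 = 0.843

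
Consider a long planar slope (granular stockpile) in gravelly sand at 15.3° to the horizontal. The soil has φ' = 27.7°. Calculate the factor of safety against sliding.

For a dry cohesionless infinite slope the factor of safety is FS = tanφ' / tanβ.
FS = tan27.7° / tan15.3° = 0.5250 / 0.2736 = 1.919

FS = 1.92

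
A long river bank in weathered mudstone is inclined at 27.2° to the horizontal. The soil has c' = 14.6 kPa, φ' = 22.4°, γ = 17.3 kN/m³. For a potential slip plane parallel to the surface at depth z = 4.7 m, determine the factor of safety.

FS = 1.24

For an infinite slope with a slip plane parallel to the surface (no pore pressure): FS = [c' + γz cos²β tanφ'] / [γz sinβ cosβ].
γz = 17.3·4.7 = 81.31 kN/m²
Numerator = 14.6 + 81.31·cos²27.2°·tan22.4° = 14.6 + 81.31·0.7911·0.4122 = 41.111 kPa
Denominator = 81.31·sin27.2°·cos27.2° = 81.31·0.4571·0.8894 = 33.057 kPa
FS = 41.111 / 33.057 = 1.244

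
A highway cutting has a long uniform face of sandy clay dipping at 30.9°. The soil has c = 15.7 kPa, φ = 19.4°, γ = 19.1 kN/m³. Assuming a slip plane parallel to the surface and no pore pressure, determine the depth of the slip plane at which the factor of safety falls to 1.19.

Setting FS = 1.19 in FS = [c + γz cos²β tanφ] / [γz sinβ cosβ] and solving for z:
z = c / [γ cosβ (FS·sinβ − cosβ·tanφ)]
  = 15.7 / [19.1·cos30.9°·(1.19·sin30.9° − cos30.9°·tan19.4°)]
  = 15.7 / [19.1·0.8581·(1.19·0.5135 − 0.8581·0.3522)]
  = 15.7 / 5.0633 = 3.101 m

z = 3.10 m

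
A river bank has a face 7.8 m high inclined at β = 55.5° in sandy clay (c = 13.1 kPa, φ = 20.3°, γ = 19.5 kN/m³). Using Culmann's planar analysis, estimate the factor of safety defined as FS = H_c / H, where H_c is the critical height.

H_c = (4c/γ) · sinβ cosφ / [1 − cos(β − φ)]
    = (4·13.1/19.5) · sin55.5°·cos20.3° / [1 − cos35.2°]
    = 2.687 · 0.7729 / 0.1829 = 11.36 m
FS = H_c / H = 11.36 / 7.8 = 1.456

FS = 1.46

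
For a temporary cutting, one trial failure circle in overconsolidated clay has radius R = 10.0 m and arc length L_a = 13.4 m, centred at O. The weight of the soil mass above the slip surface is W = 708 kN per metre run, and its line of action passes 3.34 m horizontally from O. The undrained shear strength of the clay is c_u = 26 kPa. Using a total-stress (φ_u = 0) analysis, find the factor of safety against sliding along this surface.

Taking moments about the centre O, the resisting moment is provided by the undrained shear strength acting along the arc:
M_R = c_u·L_a·R = 26·13.40·10.0 = 3484.0 kN·m/m
M_D = W·d = 708·3.34 = 2364.7 kN·m/m
FS = M_R / M_D = 3484.0 / 2364.7 = 1.473

FS = 1.47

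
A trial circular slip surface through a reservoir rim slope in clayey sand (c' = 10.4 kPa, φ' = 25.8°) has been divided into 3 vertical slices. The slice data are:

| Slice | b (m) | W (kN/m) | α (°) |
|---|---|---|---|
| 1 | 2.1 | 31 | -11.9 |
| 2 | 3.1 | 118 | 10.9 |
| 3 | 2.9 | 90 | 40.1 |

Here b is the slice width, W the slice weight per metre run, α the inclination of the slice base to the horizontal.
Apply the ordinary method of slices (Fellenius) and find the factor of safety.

Ordinary method of slices: FS = Σ[c'·Δl_i + (W_i cosα_i)·tanφ'] / Σ W_i sinα_i, with Δl_i = b_i / cosα_i.
Slice 1: Δl = 2.1/cos(-11.9°) = 2.146 m; N'_1 = 31·cos(-11.9°) = 30.3; c'Δl = 22.32; W sinα = -6.4
Slice 2: Δl = 3.1/cos10.9° = 3.157 m; N'_2 = 118·cos10.9° = 115.9; c'Δl = 32.83; W sinα = 22.3
Slice 3: Δl = 2.9/cos40.1° = 3.791 m; N'_3 = 90·cos40.1° = 68.8; c'Δl = 39.43; W sinα = 58.0
Σc'Δl = 94.6 kN/m; ΣN' = 215.0 kN/m; ΣW sinα = 73.9 kN/m
Resisting = 94.6 + 215.0·tan25.8° = 94.6 + 104.0 = 198.5 kN/m
FS = 198.5 / 73.9 = 2.687

FS = 2.69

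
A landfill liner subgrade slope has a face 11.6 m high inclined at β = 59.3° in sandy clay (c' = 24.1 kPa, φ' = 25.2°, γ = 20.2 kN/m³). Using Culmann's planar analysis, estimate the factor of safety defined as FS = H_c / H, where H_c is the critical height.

FS = 1.86

H_c = (4c'/γ) · sinβ cosφ' / [1 − cos(β − φ')]
    = (4·24.1/20.2) · sin59.3°·cos25.2° / [1 − cos34.1°]
    = 4.772 · 0.7780 / 0.1719 = 21.59 m
FS = H_c / H = 21.59 / 11.6 = 1.862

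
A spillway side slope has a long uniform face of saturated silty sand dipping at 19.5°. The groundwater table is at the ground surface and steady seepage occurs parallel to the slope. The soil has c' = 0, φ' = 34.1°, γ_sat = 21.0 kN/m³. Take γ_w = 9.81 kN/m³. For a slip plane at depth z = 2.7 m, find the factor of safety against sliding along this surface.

With seepage parallel to the slope and the water table at the surface, the effective normal stress on the slip plane uses the buoyant unit weight γ' = γ_sat − γ_w while the driving shear stress uses γ_sat:
FS = [c' + γ' z cos²β tanφ'] / [γ_sat z sinβ cosβ]
(For c' = 0 this reduces to FS = (γ'/γ_sat)·tanφ'/tanβ.)
γ' = 21.0 − 9.81 = 11.19 kN/m³
Numerator = 0.0 + 11.19·2.7·cos²19.5°·tan34.1° = 0.0 + 11.19·2.7·0.8886·0.6771 = 18.176 kPa
Denominator = 21.0·2.7·sin19.5°·cos19.5° = 21.0·2.7·0.3338·0.9426 = 17.841 kPa
FS = 18.176 / 17.841 = 1.019

FS = 1.02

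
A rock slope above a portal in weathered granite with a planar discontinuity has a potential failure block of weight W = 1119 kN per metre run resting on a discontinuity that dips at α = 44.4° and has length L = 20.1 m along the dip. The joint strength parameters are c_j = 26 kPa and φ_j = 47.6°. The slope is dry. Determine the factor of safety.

FS = 1.79

Resolving the block weight along and normal to the plane and applying the Mohr–Coulomb strength on the joint:
N' = W cosα = 1119·cos44.4° = 799.5 kN/m
Driving force T = W sinα = 1119·sin44.4° = 782.9 kN/m
Resisting force R = c_j·L + N'·tanφ_j = 26·20.1 + 799.5·tan47.6° = 522.6 + 875.6 = 1398.2 kN/m
FS = R / T = 1398.2 / 782.9 = 1.786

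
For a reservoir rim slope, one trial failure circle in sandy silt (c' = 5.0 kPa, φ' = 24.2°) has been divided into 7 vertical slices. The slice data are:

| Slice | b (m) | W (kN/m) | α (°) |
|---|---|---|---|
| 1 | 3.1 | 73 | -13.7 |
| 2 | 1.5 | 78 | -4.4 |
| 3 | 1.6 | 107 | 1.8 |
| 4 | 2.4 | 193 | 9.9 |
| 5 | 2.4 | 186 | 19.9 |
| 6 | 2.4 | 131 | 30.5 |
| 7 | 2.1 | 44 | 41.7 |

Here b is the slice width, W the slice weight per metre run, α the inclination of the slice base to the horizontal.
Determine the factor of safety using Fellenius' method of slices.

FS = 2.49

Ordinary method of slices: FS = Σ[c'·Δl_i + (W_i cosα_i)·tanφ'] / Σ W_i sinα_i, with Δl_i = b_i / cosα_i.
Slice 1: Δl = 3.1/cos(-13.7°) = 3.191 m; N'_1 = 73·cos(-13.7°) = 70.9; c'Δl = 15.95; W sinα = -17.3
Slice 2: Δl = 1.5/cos(-4.4°) = 1.504 m; N'_2 = 78·cos(-4.4°) = 77.8; c'Δl = 7.52; W sinα = -6.0
Slice 3: Δl = 1.6/cos1.8° = 1.601 m; N'_3 = 107·cos1.8° = 106.9; c'Δl = 8.00; W sinα = 3.4
Slice 4: Δl = 2.4/cos9.9° = 2.436 m; N'_4 = 193·cos9.9° = 190.1; c'Δl = 12.18; W sinα = 33.2
Slice 5: Δl = 2.4/cos19.9° = 2.552 m; N'_5 = 186·cos19.9° = 174.9; c'Δl = 12.76; W sinα = 63.3
Slice 6: Δl = 2.4/cos30.5° = 2.785 m; N'_6 = 131·cos30.5° = 112.9; c'Δl = 13.93; W sinα = 66.5
Slice 7: Δl = 2.1/cos41.7° = 2.813 m; N'_7 = 44·cos41.7° = 32.9; c'Δl = 14.06; W sinα = 29.3
Σc'Δl = 84.4 kN/m; ΣN' = 766.4 kN/m; ΣW sinα = 172.3 kN/m
Resisting = 84.4 + 766.4·tan24.2° = 84.4 + 344.4 = 428.8 kN/m
FS = 428.8 / 172.3 = 2.488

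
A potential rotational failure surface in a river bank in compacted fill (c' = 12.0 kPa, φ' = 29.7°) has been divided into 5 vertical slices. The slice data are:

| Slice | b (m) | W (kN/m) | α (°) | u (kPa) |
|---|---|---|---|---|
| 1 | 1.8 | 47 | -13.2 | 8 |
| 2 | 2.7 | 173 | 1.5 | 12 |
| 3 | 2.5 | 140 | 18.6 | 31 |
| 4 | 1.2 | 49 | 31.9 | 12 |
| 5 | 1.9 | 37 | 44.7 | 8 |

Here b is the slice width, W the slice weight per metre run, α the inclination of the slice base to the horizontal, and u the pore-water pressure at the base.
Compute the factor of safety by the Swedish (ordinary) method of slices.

FS = 3.09

Ordinary method of slices: FS = Σ[c'·Δl_i + (W_i cosα_i − u_i·Δl_i)·tanφ'] / Σ W_i sinα_i, with Δl_i = b_i / cosα_i.
Slice 1: Δl = 1.8/cos(-13.2°) = 1.849 m; N'_1 = 47·cos(-13.2°) − 8·1.849 = 31.0; c'Δl = 22.19; W sinα = -10.7
Slice 2: Δl = 2.7/cos1.5° = 2.701 m; N'_2 = 173·cos1.5° − 12·2.701 = 140.5; c'Δl = 32.41; W sinα = 4.5
Slice 3: Δl = 2.5/cos18.6° = 2.638 m; N'_3 = 140·cos18.6° − 31·2.638 = 50.9; c'Δl = 31.65; W sinα = 44.7
Slice 4: Δl = 1.2/cos31.9° = 1.413 m; N'_4 = 49·cos31.9° − 12·1.413 = 24.6; c'Δl = 16.96; W sinα = 25.9
Slice 5: Δl = 1.9/cos44.7° = 2.673 m; N'_5 = 37·cos44.7° − 8·2.673 = 4.9; c'Δl = 32.08; W sinα = 26.0
Σc'Δl = 135.3 kN/m; ΣN' = 252.0 kN/m; ΣW sinα = 90.4 kN/m
Resisting = 135.3 + 252.0·tan29.7° = 135.3 + 143.7 = 279.0 kN/m
FS = 279.0 / 90.4 = 3.087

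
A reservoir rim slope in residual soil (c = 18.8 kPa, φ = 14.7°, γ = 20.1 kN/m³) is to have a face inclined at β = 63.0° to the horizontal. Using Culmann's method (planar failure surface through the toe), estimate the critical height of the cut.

Culmann's analysis gives the critical failure plane at α_cr = (β + φ)/2 = (63.0 + 14.7)/2 = 38.9°, and the critical height
H_c = (4c/γ) · sinβ cosφ / [1 − cos(β − φ)]
    = (4·18.8/20.1) · sin63.0°·cos14.7° / [1 − cos(48.3°)]
    = 3.741 · 0.8910·0.9673 / [1 − 0.6652]
    = 3.741 · 0.8618 / 0.3348
    = 9.63 m

H_c = 9.63 m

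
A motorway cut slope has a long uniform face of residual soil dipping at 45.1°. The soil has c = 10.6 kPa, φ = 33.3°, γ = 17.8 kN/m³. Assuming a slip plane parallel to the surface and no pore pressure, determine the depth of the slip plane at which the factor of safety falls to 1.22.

Setting FS = 1.22 in FS = [c + γz cos²β tanφ] / [γz sinβ cosβ] and solving for z:
z = c / [γ cosβ (FS·sinβ − cosβ·tanφ)]
  = 10.6 / [17.8·cos45.1°·(1.22·sin45.1° − cos45.1°·tan33.3°)]
  = 10.6 / [17.8·0.7059·(1.22·0.7083 − 0.7059·0.6569)]
  = 10.6 / 5.0321 = 2.106 m

z = 2.11 m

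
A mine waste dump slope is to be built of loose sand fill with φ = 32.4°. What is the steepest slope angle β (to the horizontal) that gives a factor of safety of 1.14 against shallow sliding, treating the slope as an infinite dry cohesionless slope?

For an infinite dry cohesionless slope FS = tanφ/tanβ, so tanβ = tanφ / FS.
tanβ = tan32.4° / 1.14 = 0.6346 / 1.14 = 0.5567
β = arctan(0.5567) = 29.10°

β = 29.1°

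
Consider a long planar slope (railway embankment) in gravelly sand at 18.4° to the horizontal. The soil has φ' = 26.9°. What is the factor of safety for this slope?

For a dry cohesionless infinite slope the factor of safety is FS = tanφ' / tanβ.
FS = tan26.9° / tan18.4° = 0.5073 / 0.3327 = 1.525

FS = 1.53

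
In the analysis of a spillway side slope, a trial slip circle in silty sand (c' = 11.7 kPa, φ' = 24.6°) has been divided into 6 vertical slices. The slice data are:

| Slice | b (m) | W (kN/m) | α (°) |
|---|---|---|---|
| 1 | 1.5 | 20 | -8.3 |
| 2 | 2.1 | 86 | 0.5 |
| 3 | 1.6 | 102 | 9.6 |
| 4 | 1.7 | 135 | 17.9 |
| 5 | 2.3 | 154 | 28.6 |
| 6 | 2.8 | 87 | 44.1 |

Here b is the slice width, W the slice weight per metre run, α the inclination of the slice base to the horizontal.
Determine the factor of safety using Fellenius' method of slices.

FS = 2.11

Ordinary method of slices: FS = Σ[c'·Δl_i + (W_i cosα_i)·tanφ'] / Σ W_i sinα_i, with Δl_i = b_i / cosα_i.
Slice 1: Δl = 1.5/cos(-8.3°) = 1.516 m; N'_1 = 20·cos(-8.3°) = 19.8; c'Δl = 17.74; W sinα = -2.9
Slice 2: Δl = 2.1/cos0.5° = 2.100 m; N'_2 = 86·cos0.5° = 86.0; c'Δl = 24.57; W sinα = 0.8
Slice 3: Δl = 1.6/cos9.6° = 1.623 m; N'_3 = 102·cos9.6° = 100.6; c'Δl = 18.99; W sinα = 17.0
Slice 4: Δl = 1.7/cos17.9° = 1.786 m; N'_4 = 135·cos17.9° = 128.5; c'Δl = 20.90; W sinα = 41.5
Slice 5: Δl = 2.3/cos28.6° = 2.620 m; N'_5 = 154·cos28.6° = 135.2; c'Δl = 30.65; W sinα = 73.7
Slice 6: Δl = 2.8/cos44.1° = 3.899 m; N'_6 = 87·cos44.1° = 62.5; c'Δl = 45.62; W sinα = 60.5
Σc'Δl = 158.5 kN/m; ΣN' = 532.5 kN/m; ΣW sinα = 190.6 kN/m
Resisting = 158.5 + 532.5·tan24.6° = 158.5 + 243.8 = 402.3 kN/m
FS = 402.3 / 190.6 = 2.110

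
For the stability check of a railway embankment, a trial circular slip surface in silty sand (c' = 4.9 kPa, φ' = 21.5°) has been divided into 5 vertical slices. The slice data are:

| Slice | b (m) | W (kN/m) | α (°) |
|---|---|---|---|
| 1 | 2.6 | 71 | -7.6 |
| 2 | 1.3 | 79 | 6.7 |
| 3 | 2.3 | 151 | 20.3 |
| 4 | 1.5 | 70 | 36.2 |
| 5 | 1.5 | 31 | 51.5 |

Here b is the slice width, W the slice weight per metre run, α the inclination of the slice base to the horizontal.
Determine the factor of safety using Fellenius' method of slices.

FS = 1.67

Ordinary method of slices: FS = Σ[c'·Δl_i + (W_i cosα_i)·tanφ'] / Σ W_i sinα_i, with Δl_i = b_i / cosα_i.
Slice 1: Δl = 2.6/cos(-7.6°) = 2.623 m; N'_1 = 71·cos(-7.6°) = 70.4; c'Δl = 12.85; W sinα = -9.4
Slice 2: Δl = 1.3/cos6.7° = 1.309 m; N'_2 = 79·cos6.7° = 78.5; c'Δl = 6.41; W sinα = 9.2
Slice 3: Δl = 2.3/cos20.3° = 2.452 m; N'_3 = 151·cos20.3° = 141.6; c'Δl = 12.02; W sinα = 52.4
Slice 4: Δl = 1.5/cos36.2° = 1.859 m; N'_4 = 70·cos36.2° = 56.5; c'Δl = 9.11; W sinα = 41.3
Slice 5: Δl = 1.5/cos51.5° = 2.410 m; N'_5 = 31·cos51.5° = 19.3; c'Δl = 11.81; W sinα = 24.3
Σc'Δl = 52.2 kN/m; ΣN' = 366.2 kN/m; ΣW sinα = 117.8 kN/m
Resisting = 52.2 + 366.2·tan21.5° = 52.2 + 144.3 = 196.5 kN/m
FS = 196.5 / 117.8 = 1.668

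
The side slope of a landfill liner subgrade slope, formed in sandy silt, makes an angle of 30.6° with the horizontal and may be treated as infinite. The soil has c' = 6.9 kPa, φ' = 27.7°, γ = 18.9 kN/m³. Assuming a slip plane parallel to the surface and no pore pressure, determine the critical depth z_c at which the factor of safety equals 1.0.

Setting FS = 1.00 in FS = [c' + γz cos²β tanφ'] / [γz sinβ cosβ] and solving for z:
z = c' / [γ cosβ (FS·sinβ − cosβ·tanφ')]
  = 6.9 / [18.9·cos30.6°·(1.00·sin30.6° − cos30.6°·tan27.7°)]
  = 6.9 / [18.9·0.8607·(1.00·0.5090 − 0.8607·0.5250)]
  = 6.9 / 0.9296 = 7.423 m

z_c = 7.42 m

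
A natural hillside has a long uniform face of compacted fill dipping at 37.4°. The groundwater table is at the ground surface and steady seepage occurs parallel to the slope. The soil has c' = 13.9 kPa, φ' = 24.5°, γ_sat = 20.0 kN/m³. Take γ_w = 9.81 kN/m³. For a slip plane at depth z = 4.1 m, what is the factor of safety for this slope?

FS = 0.66

With seepage parallel to the slope and the water table at the surface, the effective normal stress on the slip plane uses the buoyant unit weight γ' = γ_sat − γ_w while the driving shear stress uses γ_sat:
FS = [c' + γ' z cos²β tanφ'] / [γ_sat z sinβ cosβ]
γ' = 20.0 − 9.81 = 10.19 kN/m³
Numerator = 13.9 + 10.19·4.1·cos²37.4°·tan24.5° = 13.9 + 10.19·4.1·0.6311·0.4557 = 25.916 kPa
Denominator = 20.0·4.1·sin37.4°·cos37.4° = 20.0·4.1·0.6074·0.7944 = 39.566 kPa
FS = 25.916 / 39.566 = 0.655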